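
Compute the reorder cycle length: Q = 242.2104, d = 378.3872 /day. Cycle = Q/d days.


Cycle = 242.2104 / 378.3872 = 0.6401

0.6401 days


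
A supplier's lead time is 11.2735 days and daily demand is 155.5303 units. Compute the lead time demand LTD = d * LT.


LTD = 155.5303 * 11.2735 = 1753.3708

1753.3708 units


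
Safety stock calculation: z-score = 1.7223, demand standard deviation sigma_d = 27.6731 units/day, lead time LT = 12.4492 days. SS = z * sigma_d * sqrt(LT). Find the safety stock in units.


sqrt(LT) = sqrt(12.4492) = 3.5283
SS = 1.7223 * 27.6731 * 3.5283 = 168.1657

168.1657 units


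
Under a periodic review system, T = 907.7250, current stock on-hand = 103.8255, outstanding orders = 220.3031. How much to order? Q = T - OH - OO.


Inventory position = OH + OO = 103.8255 + 220.3031 = 324.1286
Q = 907.7250 - 324.1286 = 583.5964

583.5964 units


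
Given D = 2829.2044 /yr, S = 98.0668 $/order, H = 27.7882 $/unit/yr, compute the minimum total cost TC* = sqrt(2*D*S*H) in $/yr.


2*D*S*H = 15419728.9821
TC* = sqrt(15419728.9821) = 3926.7963

3926.7963 $/yr


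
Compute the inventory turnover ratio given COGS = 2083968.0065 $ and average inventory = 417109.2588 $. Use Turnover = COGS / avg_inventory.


Turnover = 2083968.0065 / 417109.2588 = 4.9962

4.9962


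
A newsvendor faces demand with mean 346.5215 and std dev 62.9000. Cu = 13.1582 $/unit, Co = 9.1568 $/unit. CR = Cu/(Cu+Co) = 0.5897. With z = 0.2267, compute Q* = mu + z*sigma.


CR = Cu/(Cu+Co) = 13.1582/(13.1582+9.1568) = 0.5897
z = 0.2267
Q* = 346.5215 + 0.2267 * 62.9000 = 360.7809

360.7809 units


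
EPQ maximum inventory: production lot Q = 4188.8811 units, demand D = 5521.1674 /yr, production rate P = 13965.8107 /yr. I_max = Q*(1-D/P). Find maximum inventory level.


D/P = 0.3953
1 - D/P = 0.6047
I_max = 4188.8811 * 0.6047 = 2532.8717

2532.8717 units


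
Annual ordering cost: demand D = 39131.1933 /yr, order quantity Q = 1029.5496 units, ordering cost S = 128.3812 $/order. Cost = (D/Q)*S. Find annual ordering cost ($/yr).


Number of orders = D/Q = 38.0081
Cost = 38.0081 * 128.3812 = 4879.5216

4879.5216 $/yr


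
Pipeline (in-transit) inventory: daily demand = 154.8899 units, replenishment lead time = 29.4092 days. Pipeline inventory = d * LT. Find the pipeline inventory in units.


Pipeline = 154.8899 * 29.4092 = 4555.1880

4555.1880 units


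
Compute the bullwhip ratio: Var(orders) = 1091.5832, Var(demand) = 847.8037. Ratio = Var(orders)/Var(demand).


BW = 1091.5832 / 847.8037 = 1.2875

1.2875


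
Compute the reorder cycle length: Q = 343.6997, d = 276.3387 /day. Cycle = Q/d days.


Cycle = 343.6997 / 276.3387 = 1.2438

1.2438 days


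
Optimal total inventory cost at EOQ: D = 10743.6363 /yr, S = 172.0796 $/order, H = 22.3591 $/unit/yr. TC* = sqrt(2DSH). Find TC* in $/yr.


2*D*S*H = 82673247.9197
TC* = sqrt(82673247.9197) = 9092.4830

9092.4830 $/yr


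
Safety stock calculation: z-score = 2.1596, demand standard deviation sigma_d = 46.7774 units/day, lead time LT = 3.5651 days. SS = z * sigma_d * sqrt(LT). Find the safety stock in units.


sqrt(LT) = sqrt(3.5651) = 1.8881
SS = 2.1596 * 46.7774 * 1.8881 = 190.7415

190.7415 units


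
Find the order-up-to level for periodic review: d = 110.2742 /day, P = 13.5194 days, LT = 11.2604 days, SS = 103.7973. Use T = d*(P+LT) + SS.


P + LT = 24.7798
d*(P+LT) = 110.2742 * 24.7798 = 2732.5726
T = 2732.5726 + 103.7973 = 2836.3699

2836.3699 units


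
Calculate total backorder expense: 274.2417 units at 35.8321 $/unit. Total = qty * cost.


Total = 274.2417 * 35.8321 = 9826.6560

9826.6560 $


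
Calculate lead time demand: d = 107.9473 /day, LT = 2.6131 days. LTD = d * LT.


LTD = 107.9473 * 2.6131 = 282.0771

282.0771 units


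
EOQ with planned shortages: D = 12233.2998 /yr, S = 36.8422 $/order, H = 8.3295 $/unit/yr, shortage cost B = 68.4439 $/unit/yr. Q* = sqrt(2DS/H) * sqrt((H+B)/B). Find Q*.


sqrt(2DS/H) = 328.9653
sqrt((H+B)/B) = 1.0591
Q* = 328.9653 * 1.0591 = 348.4080

348.4080 units


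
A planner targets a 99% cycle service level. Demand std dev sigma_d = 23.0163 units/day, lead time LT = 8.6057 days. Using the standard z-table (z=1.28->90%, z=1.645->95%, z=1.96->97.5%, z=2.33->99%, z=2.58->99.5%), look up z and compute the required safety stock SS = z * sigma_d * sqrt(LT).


From the table, SL = 99% corresponds to z = 2.33
sqrt(LT) = sqrt(8.6057) = 2.9335
SS = 2.33 * 23.0163 * 2.9335 = 157.3202

157.3202 units


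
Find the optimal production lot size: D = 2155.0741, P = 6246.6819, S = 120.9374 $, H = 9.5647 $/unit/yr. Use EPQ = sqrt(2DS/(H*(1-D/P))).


1 - D/P = 1 - 0.3450 = 0.6550
H*(1-D/P) = 6.2649
2DS = 521258.1169
EPQ = sqrt(83202.5949) = 288.4486

288.4486 units


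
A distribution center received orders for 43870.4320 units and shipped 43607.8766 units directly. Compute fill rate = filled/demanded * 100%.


FR = 43607.8766 / 43870.4320 * 100 = 99.4015

99.4015%


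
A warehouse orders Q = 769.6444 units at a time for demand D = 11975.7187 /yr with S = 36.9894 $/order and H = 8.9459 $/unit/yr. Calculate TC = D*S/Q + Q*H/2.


Ordering cost = D*S/Q = 575.5576
Holding cost = Q*H/2 = 3442.5809
TC = 575.5576 + 3442.5809 = 4018.1385

4018.1385 $/yr


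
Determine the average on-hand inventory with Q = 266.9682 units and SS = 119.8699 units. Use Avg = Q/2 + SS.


Q/2 = 133.4841
Avg = 133.4841 + 119.8699 = 253.3540

253.3540 units


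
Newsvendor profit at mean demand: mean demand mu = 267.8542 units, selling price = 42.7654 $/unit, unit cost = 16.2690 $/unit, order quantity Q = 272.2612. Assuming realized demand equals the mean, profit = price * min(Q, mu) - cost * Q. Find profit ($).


Sales at mu = min(272.2612, 267.8542) = 267.8542
Revenue = 42.7654 * 267.8542 = 11454.8920
Total cost = 16.2690 * 272.2612 = 4429.4175
Profit = 11454.8920 - 4429.4175 = 7025.4745

7025.4745 $


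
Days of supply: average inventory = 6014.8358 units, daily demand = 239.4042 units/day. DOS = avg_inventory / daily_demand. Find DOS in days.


DOS = 6014.8358 / 239.4042 = 25.1242

25.1242 days


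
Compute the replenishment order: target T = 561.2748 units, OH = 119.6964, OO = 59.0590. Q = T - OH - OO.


Inventory position = OH + OO = 119.6964 + 59.0590 = 178.7554
Q = 561.2748 - 178.7554 = 382.5194

382.5194 units


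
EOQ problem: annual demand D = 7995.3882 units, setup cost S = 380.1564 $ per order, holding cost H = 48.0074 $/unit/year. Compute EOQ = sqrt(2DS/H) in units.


2*D*S = 2 * 7995.3882 * 380.1564 = 6078995.9894
2*D*S/H = 126626.2282
EOQ = sqrt(126626.2282) = 355.8458

355.8458 units


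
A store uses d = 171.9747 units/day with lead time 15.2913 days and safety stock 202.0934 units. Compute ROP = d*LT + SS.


d*LT = 171.9747 * 15.2913 = 2629.7167
ROP = 2629.7167 + 202.0934 = 2831.8101

2831.8101 units


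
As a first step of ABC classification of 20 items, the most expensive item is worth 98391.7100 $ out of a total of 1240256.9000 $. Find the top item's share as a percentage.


Top item = 98391.7100
Total = 1240256.9000
Percentage = 98391.7100 / 1240256.9000 * 100 = 7.9332

7.9332%


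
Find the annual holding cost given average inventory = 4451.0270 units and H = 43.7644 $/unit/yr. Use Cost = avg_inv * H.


Cost = 4451.0270 * 43.7644 = 194796.5260

194796.5260 $/yr


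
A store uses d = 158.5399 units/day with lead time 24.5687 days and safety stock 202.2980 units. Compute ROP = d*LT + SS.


d*LT = 158.5399 * 24.5687 = 3895.1192
ROP = 3895.1192 + 202.2980 = 4097.4172

4097.4172 units


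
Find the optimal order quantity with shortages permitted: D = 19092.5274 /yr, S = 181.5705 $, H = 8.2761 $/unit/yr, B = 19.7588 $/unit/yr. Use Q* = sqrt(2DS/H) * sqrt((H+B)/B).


sqrt(2DS/H) = 915.2853
sqrt((H+B)/B) = 1.1912
Q* = 915.2853 * 1.1912 = 1090.2490

1090.2490 units


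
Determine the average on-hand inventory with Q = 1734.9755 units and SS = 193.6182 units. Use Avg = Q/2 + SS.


Q/2 = 867.4878
Avg = 867.4878 + 193.6182 = 1061.1060

1061.1060 units


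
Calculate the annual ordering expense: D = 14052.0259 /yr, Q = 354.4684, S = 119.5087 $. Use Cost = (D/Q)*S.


Number of orders = D/Q = 39.6425
Cost = 39.6425 * 119.5087 = 4737.6278

4737.6278 $/yr


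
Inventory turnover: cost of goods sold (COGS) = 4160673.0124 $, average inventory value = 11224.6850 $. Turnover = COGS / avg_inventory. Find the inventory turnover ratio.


Turnover = 4160673.0124 / 11224.6850 = 370.6717

370.6717


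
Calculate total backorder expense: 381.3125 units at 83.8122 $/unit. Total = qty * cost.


Total = 381.3125 * 83.8122 = 31958.6395

31958.6395 $


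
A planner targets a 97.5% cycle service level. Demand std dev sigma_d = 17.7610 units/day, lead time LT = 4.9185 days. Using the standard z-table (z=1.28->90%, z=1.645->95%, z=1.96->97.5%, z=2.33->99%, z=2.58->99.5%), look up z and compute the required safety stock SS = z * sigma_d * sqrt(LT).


From the table, SL = 97.5% corresponds to z = 1.96
sqrt(LT) = sqrt(4.9185) = 2.2178
SS = 1.96 * 17.7610 * 2.2178 = 77.2040

77.2040 units


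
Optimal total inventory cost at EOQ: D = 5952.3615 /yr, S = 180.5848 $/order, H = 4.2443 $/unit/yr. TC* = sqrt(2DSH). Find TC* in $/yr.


2*D*S*H = 9124447.1650
TC* = sqrt(9124447.1650) = 3020.6700

3020.6700 $/yr


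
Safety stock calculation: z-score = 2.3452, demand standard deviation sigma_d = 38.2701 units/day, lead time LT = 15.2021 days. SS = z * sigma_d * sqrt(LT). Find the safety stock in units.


sqrt(LT) = sqrt(15.2021) = 3.8990
SS = 2.3452 * 38.2701 * 3.8990 = 349.9381

349.9381 units


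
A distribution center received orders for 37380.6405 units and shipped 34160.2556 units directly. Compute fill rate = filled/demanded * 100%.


FR = 34160.2556 / 37380.6405 * 100 = 91.3849

91.3849%


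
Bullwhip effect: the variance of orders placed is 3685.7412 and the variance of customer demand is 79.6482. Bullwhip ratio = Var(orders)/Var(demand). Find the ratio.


BW = 3685.7412 / 79.6482 = 46.2753

46.2753


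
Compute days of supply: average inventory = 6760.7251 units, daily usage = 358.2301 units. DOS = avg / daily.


DOS = 6760.7251 / 358.2301 = 18.8726

18.8726 days


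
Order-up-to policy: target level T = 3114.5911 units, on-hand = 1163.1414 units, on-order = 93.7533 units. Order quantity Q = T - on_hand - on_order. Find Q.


Inventory position = OH + OO = 1163.1414 + 93.7533 = 1256.8947
Q = 3114.5911 - 1256.8947 = 1857.6964

1857.6964 units


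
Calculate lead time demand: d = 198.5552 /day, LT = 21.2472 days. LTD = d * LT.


LTD = 198.5552 * 21.2472 = 4218.7420

4218.7420 units


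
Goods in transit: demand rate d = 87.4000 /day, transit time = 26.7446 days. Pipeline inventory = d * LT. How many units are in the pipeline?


Pipeline = 87.4000 * 26.7446 = 2337.4780

2337.4780 units


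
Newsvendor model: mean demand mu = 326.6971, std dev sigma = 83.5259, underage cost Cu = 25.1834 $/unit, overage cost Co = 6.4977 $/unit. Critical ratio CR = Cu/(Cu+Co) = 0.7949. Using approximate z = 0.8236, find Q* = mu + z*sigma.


CR = Cu/(Cu+Co) = 25.1834/(25.1834+6.4977) = 0.7949
z = 0.8236
Q* = 326.6971 + 0.8236 * 83.5259 = 395.4890

395.4890 units


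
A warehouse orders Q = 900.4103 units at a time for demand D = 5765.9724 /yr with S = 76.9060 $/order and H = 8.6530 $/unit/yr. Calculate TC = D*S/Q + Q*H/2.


Ordering cost = D*S/Q = 492.4842
Holding cost = Q*H/2 = 3895.6252
TC = 492.4842 + 3895.6252 = 4388.1094

4388.1094 $/yr


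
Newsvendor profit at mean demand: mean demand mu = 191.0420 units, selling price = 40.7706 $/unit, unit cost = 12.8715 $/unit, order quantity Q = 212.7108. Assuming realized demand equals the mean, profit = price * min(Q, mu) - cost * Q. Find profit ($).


Sales at mu = min(212.7108, 191.0420) = 191.0420
Revenue = 40.7706 * 191.0420 = 7788.8970
Total cost = 12.8715 * 212.7108 = 2737.9071
Profit = 7788.8970 - 2737.9071 = 5050.9899

5050.9899 $


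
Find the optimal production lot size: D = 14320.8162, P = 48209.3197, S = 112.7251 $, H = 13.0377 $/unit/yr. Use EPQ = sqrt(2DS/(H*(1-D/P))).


1 - D/P = 1 - 0.2971 = 0.7029
H*(1-D/P) = 9.1648
2DS = 3228630.8765
EPQ = sqrt(352286.5189) = 593.5373

593.5373 units


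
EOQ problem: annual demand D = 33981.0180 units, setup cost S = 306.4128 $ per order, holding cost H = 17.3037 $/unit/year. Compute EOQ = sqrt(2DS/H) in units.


2*D*S = 2 * 33981.0180 * 306.4128 = 20824437.7445
2*D*S/H = 1203467.3361
EOQ = sqrt(1203467.3361) = 1097.0266

1097.0266 units


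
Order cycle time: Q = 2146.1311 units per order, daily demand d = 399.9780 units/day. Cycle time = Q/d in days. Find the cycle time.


Cycle = 2146.1311 / 399.9780 = 5.3656

5.3656 days


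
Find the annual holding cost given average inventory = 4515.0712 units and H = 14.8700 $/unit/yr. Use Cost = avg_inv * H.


Cost = 4515.0712 * 14.8700 = 67139.1087

67139.1087 $/yr


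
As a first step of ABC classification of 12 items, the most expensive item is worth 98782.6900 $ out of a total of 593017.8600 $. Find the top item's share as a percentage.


Top item = 98782.6900
Total = 593017.8600
Percentage = 98782.6900 / 593017.8600 * 100 = 16.6576

16.6576%


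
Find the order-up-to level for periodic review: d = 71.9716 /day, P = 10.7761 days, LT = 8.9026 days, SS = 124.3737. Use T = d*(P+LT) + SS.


P + LT = 19.6787
d*(P+LT) = 71.9716 * 19.6787 = 1416.3075
T = 1416.3075 + 124.3737 = 1540.6812

1540.6812 units


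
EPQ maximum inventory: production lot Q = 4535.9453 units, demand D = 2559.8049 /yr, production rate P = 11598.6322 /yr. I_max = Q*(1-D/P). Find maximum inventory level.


D/P = 0.2207
1 - D/P = 0.7793
I_max = 4535.9453 * 0.7793 = 3534.8673

3534.8673 units


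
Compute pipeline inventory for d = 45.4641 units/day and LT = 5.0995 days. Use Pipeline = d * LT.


Pipeline = 45.4641 * 5.0995 = 231.8442

231.8442 units


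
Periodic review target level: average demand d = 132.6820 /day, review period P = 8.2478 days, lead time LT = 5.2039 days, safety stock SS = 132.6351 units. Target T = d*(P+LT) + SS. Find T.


P + LT = 13.4517
d*(P+LT) = 132.6820 * 13.4517 = 1784.7985
T = 1784.7985 + 132.6351 = 1917.4336

1917.4336 units


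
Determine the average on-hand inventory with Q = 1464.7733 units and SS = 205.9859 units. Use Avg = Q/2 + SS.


Q/2 = 732.3867
Avg = 732.3867 + 205.9859 = 938.3726

938.3726 units


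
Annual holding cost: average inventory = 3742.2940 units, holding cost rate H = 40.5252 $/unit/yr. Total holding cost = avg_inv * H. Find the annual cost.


Cost = 3742.2940 * 40.5252 = 151657.2128

151657.2128 $/yr


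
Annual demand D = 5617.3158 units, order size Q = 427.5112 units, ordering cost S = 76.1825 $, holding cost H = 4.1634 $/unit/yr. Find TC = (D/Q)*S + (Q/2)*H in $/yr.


Ordering cost = D*S/Q = 1001.0057
Holding cost = Q*H/2 = 889.9501
TC = 1001.0057 + 889.9501 = 1890.9558

1890.9558 $/yr


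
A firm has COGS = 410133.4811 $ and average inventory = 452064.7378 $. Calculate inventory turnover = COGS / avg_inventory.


Turnover = 410133.4811 / 452064.7378 = 0.9072

0.9072


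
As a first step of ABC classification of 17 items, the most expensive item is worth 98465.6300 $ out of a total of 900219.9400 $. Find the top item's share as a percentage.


Top item = 98465.6300
Total = 900219.9400
Percentage = 98465.6300 / 900219.9400 * 100 = 10.9380

10.9380%


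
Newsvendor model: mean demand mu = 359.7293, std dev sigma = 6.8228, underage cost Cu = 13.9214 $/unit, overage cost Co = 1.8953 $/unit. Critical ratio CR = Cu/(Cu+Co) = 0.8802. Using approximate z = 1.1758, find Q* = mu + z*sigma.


CR = Cu/(Cu+Co) = 13.9214/(13.9214+1.8953) = 0.8802
z = 1.1758
Q* = 359.7293 + 1.1758 * 6.8228 = 367.7515

367.7515 units


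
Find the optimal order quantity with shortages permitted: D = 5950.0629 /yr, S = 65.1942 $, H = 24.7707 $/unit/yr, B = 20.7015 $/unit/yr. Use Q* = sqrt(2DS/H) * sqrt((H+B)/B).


sqrt(2DS/H) = 176.9747
sqrt((H+B)/B) = 1.4821
Q* = 176.9747 * 1.4821 = 262.2909

262.2909 units


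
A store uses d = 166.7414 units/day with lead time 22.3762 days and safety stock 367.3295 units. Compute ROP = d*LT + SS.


d*LT = 166.7414 * 22.3762 = 3731.0389
ROP = 3731.0389 + 367.3295 = 4098.3684

4098.3684 units


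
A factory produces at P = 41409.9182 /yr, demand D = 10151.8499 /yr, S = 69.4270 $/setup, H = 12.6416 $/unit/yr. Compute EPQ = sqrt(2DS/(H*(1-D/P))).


1 - D/P = 1 - 0.2452 = 0.7548
H*(1-D/P) = 9.5424
2DS = 1409624.9660
EPQ = sqrt(147721.5226) = 384.3456

384.3456 units


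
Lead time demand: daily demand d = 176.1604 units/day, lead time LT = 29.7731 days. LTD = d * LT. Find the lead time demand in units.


LTD = 176.1604 * 29.7731 = 5244.8412

5244.8412 units


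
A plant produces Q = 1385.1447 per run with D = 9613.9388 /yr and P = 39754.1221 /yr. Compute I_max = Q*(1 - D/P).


D/P = 0.2418
1 - D/P = 0.7582
I_max = 1385.1447 * 0.7582 = 1050.1682

1050.1682 units


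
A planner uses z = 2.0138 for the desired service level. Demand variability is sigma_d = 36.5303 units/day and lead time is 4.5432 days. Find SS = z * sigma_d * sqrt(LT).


sqrt(LT) = sqrt(4.5432) = 2.1315
SS = 2.0138 * 36.5303 * 2.1315 = 156.8016

156.8016 units


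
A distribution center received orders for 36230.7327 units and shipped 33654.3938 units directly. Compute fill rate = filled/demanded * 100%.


FR = 33654.3938 / 36230.7327 * 100 = 92.8891

92.8891%


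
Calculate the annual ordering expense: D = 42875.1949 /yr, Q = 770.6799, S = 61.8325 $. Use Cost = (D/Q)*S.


Number of orders = D/Q = 55.6329
Cost = 55.6329 * 61.8325 = 3439.9243

3439.9243 $/yr


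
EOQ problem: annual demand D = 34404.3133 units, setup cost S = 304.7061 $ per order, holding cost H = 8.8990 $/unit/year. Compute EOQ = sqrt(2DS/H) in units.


2*D*S = 2 * 34404.3133 * 304.7061 = 20966408.2576
2*D*S/H = 2356040.9324
EOQ = sqrt(2356040.9324) = 1534.9400

1534.9400 units


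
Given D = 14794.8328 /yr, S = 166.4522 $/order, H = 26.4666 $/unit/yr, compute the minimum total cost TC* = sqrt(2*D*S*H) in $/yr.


2*D*S*H = 130355016.9653
TC* = sqrt(130355016.9653) = 11417.3122

11417.3122 $/yr


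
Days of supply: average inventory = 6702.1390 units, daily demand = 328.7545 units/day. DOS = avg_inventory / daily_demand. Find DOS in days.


DOS = 6702.1390 / 328.7545 = 20.3865

20.3865 days


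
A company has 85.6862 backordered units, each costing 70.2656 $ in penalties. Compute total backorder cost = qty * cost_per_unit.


Total = 85.6862 * 70.2656 = 6020.7923

6020.7923 $


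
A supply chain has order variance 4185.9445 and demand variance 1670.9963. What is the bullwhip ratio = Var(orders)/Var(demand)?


BW = 4185.9445 / 1670.9963 = 2.5051

2.5051


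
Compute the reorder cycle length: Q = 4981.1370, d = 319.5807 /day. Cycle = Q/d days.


Cycle = 4981.1370 / 319.5807 = 15.5865

15.5865 days


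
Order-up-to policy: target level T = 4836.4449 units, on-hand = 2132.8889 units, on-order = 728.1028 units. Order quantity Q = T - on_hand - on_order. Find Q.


Inventory position = OH + OO = 2132.8889 + 728.1028 = 2860.9917
Q = 4836.4449 - 2860.9917 = 1975.4532

1975.4532 units


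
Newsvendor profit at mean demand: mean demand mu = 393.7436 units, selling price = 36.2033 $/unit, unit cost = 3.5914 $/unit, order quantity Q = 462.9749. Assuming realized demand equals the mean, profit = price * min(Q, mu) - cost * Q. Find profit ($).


Sales at mu = min(462.9749, 393.7436) = 393.7436
Revenue = 36.2033 * 393.7436 = 14254.8177
Total cost = 3.5914 * 462.9749 = 1662.7281
Profit = 14254.8177 - 1662.7281 = 12592.0896

12592.0896 $


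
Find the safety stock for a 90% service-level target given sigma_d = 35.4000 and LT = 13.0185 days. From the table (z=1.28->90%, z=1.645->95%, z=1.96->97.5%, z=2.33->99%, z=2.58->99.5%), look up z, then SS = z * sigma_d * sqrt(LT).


From the table, SL = 90% corresponds to z = 1.28
sqrt(LT) = sqrt(13.0185) = 3.6081
SS = 1.28 * 35.4000 * 3.6081 = 163.4909

163.4909 units


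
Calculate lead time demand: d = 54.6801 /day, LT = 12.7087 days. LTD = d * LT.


LTD = 54.6801 * 12.7087 = 694.9130

694.9130 units


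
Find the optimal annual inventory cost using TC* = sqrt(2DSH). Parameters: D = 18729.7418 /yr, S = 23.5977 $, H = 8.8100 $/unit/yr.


2*D*S*H = 7787666.9507
TC* = sqrt(7787666.9507) = 2790.6392

2790.6392 $/yr


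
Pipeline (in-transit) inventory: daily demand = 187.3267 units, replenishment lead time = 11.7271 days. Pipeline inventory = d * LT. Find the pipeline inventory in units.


Pipeline = 187.3267 * 11.7271 = 2196.7989

2196.7989 units


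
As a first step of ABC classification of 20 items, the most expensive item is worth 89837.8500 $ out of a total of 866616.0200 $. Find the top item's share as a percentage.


Top item = 89837.8500
Total = 866616.0200
Percentage = 89837.8500 / 866616.0200 * 100 = 10.3665

10.3665%


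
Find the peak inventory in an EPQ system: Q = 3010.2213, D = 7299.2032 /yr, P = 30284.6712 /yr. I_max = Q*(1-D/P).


D/P = 0.2410
1 - D/P = 0.7590
I_max = 3010.2213 * 0.7590 = 2284.6986

2284.6986 units


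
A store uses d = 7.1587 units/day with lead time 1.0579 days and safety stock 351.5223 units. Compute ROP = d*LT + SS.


d*LT = 7.1587 * 1.0579 = 7.5732
ROP = 7.5732 + 351.5223 = 359.0955

359.0955 units


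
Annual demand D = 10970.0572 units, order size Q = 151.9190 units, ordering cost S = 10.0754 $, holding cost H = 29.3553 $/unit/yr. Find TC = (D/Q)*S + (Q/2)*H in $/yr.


Ordering cost = D*S/Q = 727.5437
Holding cost = Q*H/2 = 2229.8139
TC = 727.5437 + 2229.8139 = 2957.3576

2957.3576 $/yr


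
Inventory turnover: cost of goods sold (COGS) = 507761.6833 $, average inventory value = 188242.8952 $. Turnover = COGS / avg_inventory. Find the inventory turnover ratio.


Turnover = 507761.6833 / 188242.8952 = 2.6974

2.6974


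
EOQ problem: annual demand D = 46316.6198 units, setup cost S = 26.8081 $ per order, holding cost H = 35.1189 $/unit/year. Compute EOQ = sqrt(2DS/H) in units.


2*D*S = 2 * 46316.6198 * 26.8081 = 2483321.1505
2*D*S/H = 70711.8147
EOQ = sqrt(70711.8147) = 265.9169

265.9169 units


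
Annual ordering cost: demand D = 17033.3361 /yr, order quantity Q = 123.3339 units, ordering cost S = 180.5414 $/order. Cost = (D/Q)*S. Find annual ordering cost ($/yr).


Number of orders = D/Q = 138.1075
Cost = 138.1075 * 180.5414 = 24934.1207

24934.1207 $/yr


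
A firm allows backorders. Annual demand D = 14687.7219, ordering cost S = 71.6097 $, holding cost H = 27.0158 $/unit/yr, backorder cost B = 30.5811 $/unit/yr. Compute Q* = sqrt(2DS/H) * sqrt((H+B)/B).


sqrt(2DS/H) = 279.0418
sqrt((H+B)/B) = 1.3724
Q* = 279.0418 * 1.3724 = 382.9501

382.9501 units


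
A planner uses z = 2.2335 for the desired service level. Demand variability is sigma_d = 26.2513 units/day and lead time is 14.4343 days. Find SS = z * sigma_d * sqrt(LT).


sqrt(LT) = sqrt(14.4343) = 3.7992
SS = 2.2335 * 26.2513 * 3.7992 = 222.7587

222.7587 units


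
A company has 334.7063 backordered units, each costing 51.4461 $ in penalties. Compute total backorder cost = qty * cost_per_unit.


Total = 334.7063 * 51.4461 = 17219.3338

17219.3338 $


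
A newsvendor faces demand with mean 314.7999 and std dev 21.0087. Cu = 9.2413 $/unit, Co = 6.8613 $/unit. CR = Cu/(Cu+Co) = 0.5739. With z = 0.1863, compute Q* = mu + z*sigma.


CR = Cu/(Cu+Co) = 9.2413/(9.2413+6.8613) = 0.5739
z = 0.1863
Q* = 314.7999 + 0.1863 * 21.0087 = 318.7138

318.7138 units


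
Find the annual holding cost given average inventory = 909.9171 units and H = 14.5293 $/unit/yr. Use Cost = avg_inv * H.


Cost = 909.9171 * 14.5293 = 13220.4585

13220.4585 $/yr


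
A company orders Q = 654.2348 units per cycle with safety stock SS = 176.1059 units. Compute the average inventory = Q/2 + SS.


Q/2 = 327.1174
Avg = 327.1174 + 176.1059 = 503.2233

503.2233 units


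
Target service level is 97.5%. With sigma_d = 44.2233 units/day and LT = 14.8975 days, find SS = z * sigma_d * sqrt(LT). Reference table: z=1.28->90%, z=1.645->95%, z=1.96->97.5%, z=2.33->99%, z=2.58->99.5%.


From the table, SL = 97.5% corresponds to z = 1.96
sqrt(LT) = sqrt(14.8975) = 3.8597
SS = 1.96 * 44.2233 * 3.8597 = 334.5522

334.5522 units


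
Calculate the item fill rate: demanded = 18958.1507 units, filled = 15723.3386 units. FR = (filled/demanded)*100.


FR = 15723.3386 / 18958.1507 * 100 = 82.9371

82.9371%


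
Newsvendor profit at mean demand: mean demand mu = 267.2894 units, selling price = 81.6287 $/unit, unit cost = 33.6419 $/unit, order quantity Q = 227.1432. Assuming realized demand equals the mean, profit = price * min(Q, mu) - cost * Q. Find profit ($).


Sales at mu = min(227.1432, 267.2894) = 227.1432
Revenue = 81.6287 * 227.1432 = 18541.4041
Total cost = 33.6419 * 227.1432 = 7641.5288
Profit = 18541.4041 - 7641.5288 = 10899.8753

10899.8753 $


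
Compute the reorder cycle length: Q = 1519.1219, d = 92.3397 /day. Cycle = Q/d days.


Cycle = 1519.1219 / 92.3397 = 16.4514

16.4514 days


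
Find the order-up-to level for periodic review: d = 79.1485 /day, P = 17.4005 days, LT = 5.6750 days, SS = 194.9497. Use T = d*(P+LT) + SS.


P + LT = 23.0755
d*(P+LT) = 79.1485 * 23.0755 = 1826.3912
T = 1826.3912 + 194.9497 = 2021.3409

2021.3409 units


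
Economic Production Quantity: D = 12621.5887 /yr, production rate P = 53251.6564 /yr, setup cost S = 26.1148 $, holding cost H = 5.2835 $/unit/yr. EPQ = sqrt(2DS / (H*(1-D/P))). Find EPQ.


1 - D/P = 1 - 0.2370 = 0.7630
H*(1-D/P) = 4.0312
2DS = 659220.5292
EPQ = sqrt(163528.9269) = 404.3871

404.3871 units


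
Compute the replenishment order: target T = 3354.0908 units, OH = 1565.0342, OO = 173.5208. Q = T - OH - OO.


Inventory position = OH + OO = 1565.0342 + 173.5208 = 1738.5550
Q = 3354.0908 - 1738.5550 = 1615.5358

1615.5358 units


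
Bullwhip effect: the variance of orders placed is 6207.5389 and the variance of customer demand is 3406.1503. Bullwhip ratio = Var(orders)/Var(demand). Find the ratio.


BW = 6207.5389 / 3406.1503 = 1.8225

1.8225


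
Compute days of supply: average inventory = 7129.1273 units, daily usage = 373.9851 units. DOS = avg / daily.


DOS = 7129.1273 / 373.9851 = 19.0626

19.0626 days


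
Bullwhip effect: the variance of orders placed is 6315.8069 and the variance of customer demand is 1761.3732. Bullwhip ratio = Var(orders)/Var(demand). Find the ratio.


BW = 6315.8069 / 1761.3732 = 3.5857

3.5857


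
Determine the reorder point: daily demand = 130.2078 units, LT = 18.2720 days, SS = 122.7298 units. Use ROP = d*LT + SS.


d*LT = 130.2078 * 18.2720 = 2379.1569
ROP = 2379.1569 + 122.7298 = 2501.8867

2501.8867 units


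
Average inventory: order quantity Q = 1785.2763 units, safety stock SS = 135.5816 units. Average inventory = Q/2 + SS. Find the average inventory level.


Q/2 = 892.6381
Avg = 892.6381 + 135.5816 = 1028.2197

1028.2197 units


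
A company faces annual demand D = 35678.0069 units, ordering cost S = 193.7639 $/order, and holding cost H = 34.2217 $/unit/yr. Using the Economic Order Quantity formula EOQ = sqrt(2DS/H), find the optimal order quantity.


2*D*S = 2 * 35678.0069 * 193.7639 = 13826219.5223
2*D*S/H = 404019.0733
EOQ = sqrt(404019.0733) = 635.6249

635.6249 units


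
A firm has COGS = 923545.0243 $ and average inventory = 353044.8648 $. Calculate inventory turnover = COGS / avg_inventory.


Turnover = 923545.0243 / 353044.8648 = 2.6159

2.6159


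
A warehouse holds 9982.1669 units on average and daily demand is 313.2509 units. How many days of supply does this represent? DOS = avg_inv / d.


DOS = 9982.1669 / 313.2509 = 31.8664

31.8664 days


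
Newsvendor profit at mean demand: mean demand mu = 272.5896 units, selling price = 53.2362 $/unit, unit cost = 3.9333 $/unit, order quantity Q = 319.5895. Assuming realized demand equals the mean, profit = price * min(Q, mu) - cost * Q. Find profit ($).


Sales at mu = min(319.5895, 272.5896) = 272.5896
Revenue = 53.2362 * 272.5896 = 14511.6345
Total cost = 3.9333 * 319.5895 = 1257.0414
Profit = 14511.6345 - 1257.0414 = 13254.5931

13254.5931 $


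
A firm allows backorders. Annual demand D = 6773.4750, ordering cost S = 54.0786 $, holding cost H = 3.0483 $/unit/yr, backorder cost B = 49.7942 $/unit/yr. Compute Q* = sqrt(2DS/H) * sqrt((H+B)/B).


sqrt(2DS/H) = 490.2354
sqrt((H+B)/B) = 1.0302
Q* = 490.2354 * 1.0302 = 505.0181

505.0181 units


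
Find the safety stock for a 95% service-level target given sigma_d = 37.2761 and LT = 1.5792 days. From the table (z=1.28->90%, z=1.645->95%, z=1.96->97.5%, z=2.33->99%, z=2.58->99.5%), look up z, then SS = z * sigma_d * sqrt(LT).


From the table, SL = 95% corresponds to z = 1.645
sqrt(LT) = sqrt(1.5792) = 1.2567
SS = 1.645 * 37.2761 * 1.2567 = 77.0575

77.0575 units


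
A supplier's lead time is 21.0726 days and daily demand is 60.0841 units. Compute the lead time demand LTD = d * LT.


LTD = 60.0841 * 21.0726 = 1266.1282

1266.1282 units


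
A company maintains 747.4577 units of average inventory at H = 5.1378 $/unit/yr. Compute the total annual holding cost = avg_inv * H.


Cost = 747.4577 * 5.1378 = 3840.2882

3840.2882 $/yr


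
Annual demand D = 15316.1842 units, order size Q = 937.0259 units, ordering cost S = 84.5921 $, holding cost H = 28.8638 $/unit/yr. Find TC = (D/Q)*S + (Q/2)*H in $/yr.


Ordering cost = D*S/Q = 1382.7026
Holding cost = Q*H/2 = 13523.0641
TC = 1382.7026 + 13523.0641 = 14905.7667

14905.7667 $/yr


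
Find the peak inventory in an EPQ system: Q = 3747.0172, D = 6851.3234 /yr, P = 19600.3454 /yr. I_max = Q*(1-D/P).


D/P = 0.3496
1 - D/P = 0.6504
I_max = 3747.0172 * 0.6504 = 2437.2430

2437.2430 units


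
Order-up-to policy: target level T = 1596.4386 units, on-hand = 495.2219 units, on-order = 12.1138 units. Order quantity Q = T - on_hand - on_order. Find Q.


Inventory position = OH + OO = 495.2219 + 12.1138 = 507.3357
Q = 1596.4386 - 507.3357 = 1089.1029

1089.1029 units


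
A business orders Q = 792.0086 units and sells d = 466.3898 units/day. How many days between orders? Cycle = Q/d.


Cycle = 792.0086 / 466.3898 = 1.6982

1.6982 days


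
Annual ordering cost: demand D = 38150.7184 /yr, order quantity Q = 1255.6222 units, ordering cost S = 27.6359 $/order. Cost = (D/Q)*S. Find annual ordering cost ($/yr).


Number of orders = D/Q = 30.3839
Cost = 30.3839 * 27.6359 = 839.6868

839.6868 $/yr


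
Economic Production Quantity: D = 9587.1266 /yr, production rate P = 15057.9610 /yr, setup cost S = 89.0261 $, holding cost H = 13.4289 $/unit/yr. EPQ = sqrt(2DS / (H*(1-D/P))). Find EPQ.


1 - D/P = 1 - 0.6367 = 0.3633
H*(1-D/P) = 4.8790
2DS = 1707008.9828
EPQ = sqrt(349871.0156) = 591.4990

591.4990 units


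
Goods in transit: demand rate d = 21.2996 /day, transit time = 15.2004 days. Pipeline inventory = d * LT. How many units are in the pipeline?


Pipeline = 21.2996 * 15.2004 = 323.7624

323.7624 units


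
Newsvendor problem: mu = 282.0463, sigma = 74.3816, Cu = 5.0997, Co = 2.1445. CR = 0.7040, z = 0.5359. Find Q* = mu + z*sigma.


CR = Cu/(Cu+Co) = 5.0997/(5.0997+2.1445) = 0.7040
z = 0.5359
Q* = 282.0463 + 0.5359 * 74.3816 = 321.9074

321.9074 units


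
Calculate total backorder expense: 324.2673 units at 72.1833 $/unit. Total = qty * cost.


Total = 324.2673 * 72.1833 = 23406.6838

23406.6838 $


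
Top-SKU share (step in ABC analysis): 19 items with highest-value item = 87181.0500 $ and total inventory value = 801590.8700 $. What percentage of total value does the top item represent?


Top item = 87181.0500
Total = 801590.8700
Percentage = 87181.0500 / 801590.8700 * 100 = 10.8760

10.8760%


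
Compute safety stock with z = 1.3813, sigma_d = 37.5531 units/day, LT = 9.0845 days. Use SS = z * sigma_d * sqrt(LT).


sqrt(LT) = sqrt(9.0845) = 3.0141
SS = 1.3813 * 37.5531 * 3.0141 = 156.3451

156.3451 units


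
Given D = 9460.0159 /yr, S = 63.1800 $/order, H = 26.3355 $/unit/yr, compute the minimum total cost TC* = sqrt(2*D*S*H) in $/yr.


2*D*S*H = 31480603.6701
TC* = sqrt(31480603.6701) = 5610.7579

5610.7579 $/yr


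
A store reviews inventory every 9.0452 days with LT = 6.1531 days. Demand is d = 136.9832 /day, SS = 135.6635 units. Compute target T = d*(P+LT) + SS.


P + LT = 15.1983
d*(P+LT) = 136.9832 * 15.1983 = 2081.9118
T = 2081.9118 + 135.6635 = 2217.5753

2217.5753 units


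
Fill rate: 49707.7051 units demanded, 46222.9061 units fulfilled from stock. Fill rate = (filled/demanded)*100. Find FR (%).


FR = 46222.9061 / 49707.7051 * 100 = 92.9894

92.9894%


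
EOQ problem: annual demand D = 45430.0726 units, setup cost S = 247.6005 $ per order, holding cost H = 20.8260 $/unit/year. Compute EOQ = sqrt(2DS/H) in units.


2*D*S = 2 * 45430.0726 * 247.6005 = 22497017.3816
2*D*S/H = 1080237.0778
EOQ = sqrt(1080237.0778) = 1039.3445

1039.3445 units


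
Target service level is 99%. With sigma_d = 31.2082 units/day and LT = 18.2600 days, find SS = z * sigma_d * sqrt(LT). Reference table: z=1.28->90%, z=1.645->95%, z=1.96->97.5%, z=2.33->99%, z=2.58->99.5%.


From the table, SL = 99% corresponds to z = 2.33
sqrt(LT) = sqrt(18.2600) = 4.2732
SS = 2.33 * 31.2082 * 4.2732 = 310.7242

310.7242 units


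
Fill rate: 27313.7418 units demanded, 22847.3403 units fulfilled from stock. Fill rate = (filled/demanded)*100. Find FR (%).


FR = 22847.3403 / 27313.7418 * 100 = 83.6478

83.6478%


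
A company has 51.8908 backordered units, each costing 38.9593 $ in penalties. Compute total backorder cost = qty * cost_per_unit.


Total = 51.8908 * 38.9593 = 2021.6292

2021.6292 $


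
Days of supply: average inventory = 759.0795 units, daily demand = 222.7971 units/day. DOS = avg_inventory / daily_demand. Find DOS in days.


DOS = 759.0795 / 222.7971 = 3.4070

3.4070 days


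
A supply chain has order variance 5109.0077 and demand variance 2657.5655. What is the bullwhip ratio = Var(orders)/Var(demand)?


BW = 5109.0077 / 2657.5655 = 1.9224

1.9224


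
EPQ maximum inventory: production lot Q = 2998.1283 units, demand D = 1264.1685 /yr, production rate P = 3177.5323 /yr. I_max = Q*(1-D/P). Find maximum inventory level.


D/P = 0.3978
1 - D/P = 0.6022
I_max = 2998.1283 * 0.6022 = 1805.3350

1805.3350 units


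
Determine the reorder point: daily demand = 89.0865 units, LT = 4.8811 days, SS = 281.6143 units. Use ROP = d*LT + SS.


d*LT = 89.0865 * 4.8811 = 434.8401
ROP = 434.8401 + 281.6143 = 716.4544

716.4544 units


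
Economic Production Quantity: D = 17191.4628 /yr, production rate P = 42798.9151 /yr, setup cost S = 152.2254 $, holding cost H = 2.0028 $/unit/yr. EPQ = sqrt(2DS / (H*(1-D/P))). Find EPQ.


1 - D/P = 1 - 0.4017 = 0.5983
H*(1-D/P) = 1.1983
2DS = 5233954.6026
EPQ = sqrt(4367759.8983) = 2089.9186

2089.9186 units


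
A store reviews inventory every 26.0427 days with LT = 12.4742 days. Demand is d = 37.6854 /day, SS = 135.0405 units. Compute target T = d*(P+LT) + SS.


P + LT = 38.5169
d*(P+LT) = 37.6854 * 38.5169 = 1451.5248
T = 1451.5248 + 135.0405 = 1586.5653

1586.5653 units


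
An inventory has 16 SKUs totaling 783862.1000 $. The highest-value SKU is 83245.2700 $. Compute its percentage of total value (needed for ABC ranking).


Top item = 83245.2700
Total = 783862.1000
Percentage = 83245.2700 / 783862.1000 * 100 = 10.6199

10.6199%


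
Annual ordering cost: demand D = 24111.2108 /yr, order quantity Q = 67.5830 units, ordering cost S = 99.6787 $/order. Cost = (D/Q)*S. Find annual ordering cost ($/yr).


Number of orders = D/Q = 356.7644
Cost = 356.7644 * 99.6787 = 35561.8151

35561.8151 $/yr


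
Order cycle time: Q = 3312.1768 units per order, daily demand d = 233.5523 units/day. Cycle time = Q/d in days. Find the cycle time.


Cycle = 3312.1768 / 233.5523 = 14.1817

14.1817 days


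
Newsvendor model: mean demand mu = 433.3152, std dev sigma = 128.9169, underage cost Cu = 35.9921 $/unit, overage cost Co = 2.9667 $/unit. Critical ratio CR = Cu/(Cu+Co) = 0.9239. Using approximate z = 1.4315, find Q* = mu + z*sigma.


CR = Cu/(Cu+Co) = 35.9921/(35.9921+2.9667) = 0.9239
z = 1.4315
Q* = 433.3152 + 1.4315 * 128.9169 = 617.8597

617.8597 units


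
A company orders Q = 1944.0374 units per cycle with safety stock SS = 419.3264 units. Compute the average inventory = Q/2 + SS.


Q/2 = 972.0187
Avg = 972.0187 + 419.3264 = 1391.3451

1391.3451 units


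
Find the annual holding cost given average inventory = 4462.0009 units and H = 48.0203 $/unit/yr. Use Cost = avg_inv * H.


Cost = 4462.0009 * 48.0203 = 214266.6218

214266.6218 $/yr


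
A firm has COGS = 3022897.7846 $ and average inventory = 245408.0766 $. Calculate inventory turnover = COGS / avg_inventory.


Turnover = 3022897.7846 / 245408.0766 = 12.3178

12.3178


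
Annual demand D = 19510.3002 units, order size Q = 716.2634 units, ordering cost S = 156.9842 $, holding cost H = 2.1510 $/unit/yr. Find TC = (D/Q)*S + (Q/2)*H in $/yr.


Ordering cost = D*S/Q = 4276.0929
Holding cost = Q*H/2 = 770.3413
TC = 4276.0929 + 770.3413 = 5046.4342

5046.4342 $/yr


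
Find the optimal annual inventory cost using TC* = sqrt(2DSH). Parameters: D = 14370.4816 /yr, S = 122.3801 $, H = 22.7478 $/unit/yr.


2*D*S*H = 80011336.2659
TC* = sqrt(80011336.2659) = 8944.9056

8944.9056 $/yr


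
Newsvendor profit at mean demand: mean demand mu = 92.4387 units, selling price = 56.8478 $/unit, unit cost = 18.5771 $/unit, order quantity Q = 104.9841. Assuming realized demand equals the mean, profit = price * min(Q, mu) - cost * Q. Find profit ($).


Sales at mu = min(104.9841, 92.4387) = 92.4387
Revenue = 56.8478 * 92.4387 = 5254.9367
Total cost = 18.5771 * 104.9841 = 1950.3001
Profit = 5254.9367 - 1950.3001 = 3304.6366

3304.6366 $


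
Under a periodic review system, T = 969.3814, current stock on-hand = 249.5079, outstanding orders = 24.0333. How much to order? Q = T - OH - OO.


Inventory position = OH + OO = 249.5079 + 24.0333 = 273.5412
Q = 969.3814 - 273.5412 = 695.8402

695.8402 units


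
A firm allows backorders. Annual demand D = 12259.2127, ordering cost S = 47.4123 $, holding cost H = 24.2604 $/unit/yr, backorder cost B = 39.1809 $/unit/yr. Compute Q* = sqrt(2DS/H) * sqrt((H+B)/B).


sqrt(2DS/H) = 218.8985
sqrt((H+B)/B) = 1.2725
Q* = 218.8985 * 1.2725 = 278.5426

278.5426 units


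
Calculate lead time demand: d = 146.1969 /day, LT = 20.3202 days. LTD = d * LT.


LTD = 146.1969 * 20.3202 = 2970.7502

2970.7502 units


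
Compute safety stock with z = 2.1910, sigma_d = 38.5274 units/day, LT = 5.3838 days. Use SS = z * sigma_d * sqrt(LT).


sqrt(LT) = sqrt(5.3838) = 2.3203
SS = 2.1910 * 38.5274 * 2.3203 = 195.8649

195.8649 units


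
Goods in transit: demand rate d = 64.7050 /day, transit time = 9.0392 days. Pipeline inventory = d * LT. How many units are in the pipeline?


Pipeline = 64.7050 * 9.0392 = 584.8814

584.8814 units


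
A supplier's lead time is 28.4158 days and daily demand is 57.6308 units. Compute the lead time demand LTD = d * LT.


LTD = 57.6308 * 28.4158 = 1637.6253

1637.6253 units


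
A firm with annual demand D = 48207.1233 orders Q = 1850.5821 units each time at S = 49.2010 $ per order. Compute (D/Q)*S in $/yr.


Number of orders = D/Q = 26.0497
Cost = 26.0497 * 49.2010 = 1281.6717

1281.6717 $/yr


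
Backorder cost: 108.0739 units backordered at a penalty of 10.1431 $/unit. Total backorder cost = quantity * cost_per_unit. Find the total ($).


Total = 108.0739 * 10.1431 = 1096.2044

1096.2044 $
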